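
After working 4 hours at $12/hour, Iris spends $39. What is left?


Calculate earnings:
4 x $12 = $48
Subtract spending:
$48 - $39 = $9

$9


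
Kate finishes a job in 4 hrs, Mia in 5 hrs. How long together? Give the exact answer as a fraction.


Kate's rate: 1/4 of the job per hour
Mia's rate: 1/5 of the job per hour
Combined rate: 1/4 + 1/5 = 9/20 per hour
Time = 1 / (9/20) = 20/9 hours (≈ 2.22 hours)

20/9 hours


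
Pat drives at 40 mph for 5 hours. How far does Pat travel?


Use the formula: distance = speed x time
Speed = 40 mph, Time = 5 hours
40 x 5 = 200 miles

200 miles


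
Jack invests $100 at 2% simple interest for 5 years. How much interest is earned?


Use the formula I = P x R x T / 100
P x R x T = 100 x 2 x 5 = 1000
I = 1000 / 100 = $10

$10


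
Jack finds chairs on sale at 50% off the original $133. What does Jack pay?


Calculate the discount amount:
50% of $133 = $66.50
Subtract from original:
$133 - $66.50 = $66.50

$66.50


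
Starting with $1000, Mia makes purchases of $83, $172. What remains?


Add up expenses:
$83 + $172 = $255
Subtract from budget:
$1000 - $255 = $745

$745


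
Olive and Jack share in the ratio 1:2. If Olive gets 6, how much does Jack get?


Find the multiplier:
6 / 1 = 6
Apply to Jack's share:
2 x 6 = 12

12


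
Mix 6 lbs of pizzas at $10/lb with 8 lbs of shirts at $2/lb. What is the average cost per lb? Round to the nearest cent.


Cost of pizzas:
6 x $10 = $60
Cost of shirts:
8 x $2 = $16
Total cost: $60 + $16 = $76
Total weight: 14 lbs
Average: $76 / 14 = $5.4285... ≈ $5.43/lb

$5.43/lb


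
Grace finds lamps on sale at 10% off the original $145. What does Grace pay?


Calculate the discount amount:
10% of $145 = $14.50
Subtract from original:
$145 - $14.50 = $130.50

$130.50


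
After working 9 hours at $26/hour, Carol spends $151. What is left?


Calculate earnings:
9 x $26 = $234
Subtract spending:
$234 - $151 = $83

$83


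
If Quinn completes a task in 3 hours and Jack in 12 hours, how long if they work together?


Quinn's rate: 1/3 of the job per hour
Jack's rate: 1/12 of the job per hour
Combined rate: 1/3 + 1/12 = 5/12 per hour
Time = 1 / (5/12) = 12/5 = 2.4 hours

2.4 hours


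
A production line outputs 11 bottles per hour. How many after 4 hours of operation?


Production rate: 11 bottles per hour
Time: 4 hours
Total: 11 x 4 = 44 bottles

44 bottles


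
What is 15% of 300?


Convert percentage to decimal:
15% = 0.15
Multiply:
300 x 0.15 = 45

45


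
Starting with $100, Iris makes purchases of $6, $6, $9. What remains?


Add up expenses:
$6 + $6 + $9 = $21
Subtract from budget:
$100 - $21 = $79

$79


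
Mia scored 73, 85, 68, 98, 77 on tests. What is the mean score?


Add the scores:
73 + 85 + 68 + 98 + 77 = 401
Divide by the number of tests:
401 / 5 = 80.2

80.2


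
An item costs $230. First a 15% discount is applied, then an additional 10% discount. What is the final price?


First discount:
15% of $230 = $34.50
Price after first discount:
$230 - $34.50 = $195.50
Second discount:
10% of $195.50 = $19.55
Final price:
$195.50 - $19.55 = $175.95

$175.95


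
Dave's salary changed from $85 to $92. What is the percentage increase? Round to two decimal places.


Find the absolute change:
|92 - 85| = 7
Divide by original and multiply by 100:
7 / 85 x 100 = 8.2352...% ≈ 8.24%

8.24%


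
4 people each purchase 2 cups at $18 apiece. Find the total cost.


Cost per person:
2 x $18 = $36
Group total:
4 x $36 = $144

$144


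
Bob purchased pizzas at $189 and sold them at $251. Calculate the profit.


Selling price = $251
Cost price = $189
Profit = selling price - cost price:
Profit = $251 - $189 = $62

$62


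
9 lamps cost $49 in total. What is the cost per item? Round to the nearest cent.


Total cost: $49
Number of items: 9
Unit price: $49 / 9 = $5.4444... ≈ $5.44

$5.44


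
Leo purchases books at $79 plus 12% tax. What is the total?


Calculate the tax:
12% of $79 = $9.48
Add tax to price:
$79 + $9.48 = $88.48

$88.48


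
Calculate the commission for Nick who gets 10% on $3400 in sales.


Convert rate to decimal:
10% = 0.1
Multiply by sales:
$3400 x 0.1 = $340

$340


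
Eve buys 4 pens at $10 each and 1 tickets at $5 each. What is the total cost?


Cost of pens:
4 x $10 = $40
Cost of tickets:
1 x $5 = $5
Add both:
$40 + $5 = $45

$45


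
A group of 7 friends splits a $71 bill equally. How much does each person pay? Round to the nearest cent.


Total bill: $71
Number of people: 7
Each pays: $71 / 7 = $10.1428... ≈ $10.14

$10.14


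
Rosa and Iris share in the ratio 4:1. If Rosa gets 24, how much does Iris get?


Find the multiplier:
24 / 4 = 6
Apply to Iris's share:
1 x 6 = 6

6


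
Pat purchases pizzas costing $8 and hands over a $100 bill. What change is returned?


Start with the amount paid:
$100
Subtract the price:
$100 - $8 = $92

$92


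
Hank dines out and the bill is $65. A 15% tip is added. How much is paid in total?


Calculate the tip:
15% of $65 = $9.75
Add tip to meal cost:
$65 + $9.75 = $74.75

$74.75


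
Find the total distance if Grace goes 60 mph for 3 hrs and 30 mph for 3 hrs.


Leg 1 distance:
60 x 3 = 180 miles
Leg 2 distance:
30 x 3 = 90 miles
Total distance:
180 + 90 = 270 miles

270 miles


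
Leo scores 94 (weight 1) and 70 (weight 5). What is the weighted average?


Weighted sum:
1 x 94 + 5 x 70 = 444
Total weight:
1 + 5 = 6
Weighted average:
444 / 6 = 74

74


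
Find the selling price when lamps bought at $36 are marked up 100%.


Calculate the markup amount:
100% of $36 = $36
Add to cost:
$36 + $36 = $72

$72


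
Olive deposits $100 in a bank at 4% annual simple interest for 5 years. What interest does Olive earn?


Use the formula I = P x R x T / 100
P x R x T = 100 x 4 x 5 = 2000
I = 2000 / 100 = $20

$20


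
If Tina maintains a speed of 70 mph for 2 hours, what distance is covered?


Use the formula: distance = speed x time
Speed = 70 mph, Time = 2 hours
70 x 2 = 140 miles

140 miles


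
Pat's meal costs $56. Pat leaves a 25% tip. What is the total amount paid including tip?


Calculate the tip:
25% of $56 = $14
Add tip to meal cost:
$56 + $14 = $70

$70


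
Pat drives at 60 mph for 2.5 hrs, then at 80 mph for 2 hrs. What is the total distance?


Leg 1 distance:
60 x 2.5 = 150 miles
Leg 2 distance:
80 x 2 = 160 miles
Total distance:
150 + 160 = 310 miles

310 miles


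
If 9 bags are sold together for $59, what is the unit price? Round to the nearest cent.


Total cost: $59
Number of items: 9
Unit price: $59 / 9 = $6.5555... ≈ $6.56

$6.56


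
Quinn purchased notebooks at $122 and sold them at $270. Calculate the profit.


Selling price = $270
Cost price = $122
Profit = selling price - cost price:
Profit = $270 - $122 = $148

$148


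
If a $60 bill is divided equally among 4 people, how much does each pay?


Total bill: $60
Number of people: 4
Each pays: $60 / 4 = $15

$15


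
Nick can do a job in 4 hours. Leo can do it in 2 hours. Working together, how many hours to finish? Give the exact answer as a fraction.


Nick's rate: 1/4 of the job per hour
Leo's rate: 1/2 of the job per hour
Combined rate: 1/4 + 1/2 = 3/4 per hour
Time = 1 / (3/4) = 4/3 hours (≈ 1.33 hours)

4/3 hours


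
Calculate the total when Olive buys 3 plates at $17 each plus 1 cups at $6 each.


Cost of plates:
3 x $17 = $51
Cost of cups:
1 x $6 = $6
Add both:
$51 + $6 = $57

$57


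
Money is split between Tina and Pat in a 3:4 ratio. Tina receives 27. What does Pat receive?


Find the multiplier:
27 / 3 = 9
Apply to Pat's share:
4 x 9 = 36

36


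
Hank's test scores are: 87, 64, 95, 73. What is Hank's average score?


Add the scores:
87 + 64 + 95 + 73 = 319
Divide by the number of tests:
319 / 4 = 79.75

79.75


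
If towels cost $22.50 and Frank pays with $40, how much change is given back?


Start with the amount paid:
$40
Subtract the price:
$40 - $22.50 = $17.50

$17.50


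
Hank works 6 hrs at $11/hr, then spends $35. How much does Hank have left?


Calculate earnings:
6 x $11 = $66
Subtract spending:
$66 - $35 = $31

$31


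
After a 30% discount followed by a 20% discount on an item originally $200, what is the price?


First discount:
30% of $200 = $60
Price after first discount:
$200 - $60 = $140
Second discount:
20% of $140 = $28
Final price:
$140 - $28 = $112

$112


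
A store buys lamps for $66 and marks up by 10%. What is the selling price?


Calculate the markup amount:
10% of $66 = $6.60
Add to cost:
$66 + $6.60 = $72.60

$72.60


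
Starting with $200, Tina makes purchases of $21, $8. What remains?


Add up expenses:
$21 + $8 = $29
Subtract from budget:
$200 - $29 = $171

$171


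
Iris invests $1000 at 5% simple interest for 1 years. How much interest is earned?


Use the formula I = P x R x T / 100
P x R x T = 1000 x 5 x 1 = 5000
I = 5000 / 100 = $50

$50


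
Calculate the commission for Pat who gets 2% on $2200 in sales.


Convert rate to decimal:
2% = 0.02
Multiply by sales:
$2200 x 0.02 = $44

$44


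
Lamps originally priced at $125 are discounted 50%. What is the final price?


Calculate the discount amount:
50% of $125 = $62.50
Subtract from original:
$125 - $62.50 = $62.50

$62.50


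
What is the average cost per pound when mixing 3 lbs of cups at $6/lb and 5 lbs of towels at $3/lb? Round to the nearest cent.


Cost of cups:
3 x $6 = $18
Cost of towels:
5 x $3 = $15
Total cost: $18 + $15 = $33
Total weight: 8 lbs
Average: $33 / 8 = $4.125 ≈ $4.13/lb

$4.13/lb


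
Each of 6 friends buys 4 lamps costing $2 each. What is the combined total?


Cost per person:
4 x $2 = $8
Group total:
6 x $8 = $48

$48


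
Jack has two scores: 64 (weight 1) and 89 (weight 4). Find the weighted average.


Weighted sum:
1 x 64 + 4 x 89 = 420
Total weight:
1 + 4 = 5
Weighted average:
420 / 5 = 84

84


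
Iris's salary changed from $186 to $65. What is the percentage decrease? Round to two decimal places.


Find the absolute change:
|65 - 186| = 121
Divide by original and multiply by 100:
121 / 186 x 100 = 65.0537...% ≈ 65.05%

65.05%


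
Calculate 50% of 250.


Convert percentage to decimal:
50% = 0.5
Multiply:
250 x 0.5 = 125

125


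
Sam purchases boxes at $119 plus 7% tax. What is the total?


Calculate the tax:
7% of $119 = $8.33
Add tax to price:
$119 + $8.33 = $127.33

$127.33


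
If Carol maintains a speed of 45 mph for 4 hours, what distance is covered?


Use the formula: distance = speed x time
Speed = 45 mph, Time = 4 hours
45 x 4 = 180 miles

180 miles


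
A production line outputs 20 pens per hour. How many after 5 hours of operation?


Production rate: 20 pens per hour
Time: 5 hours
Total: 20 x 5 = 100 pens

100 pens


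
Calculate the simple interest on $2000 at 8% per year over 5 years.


Use the formula I = P x R x T / 100
P x R x T = 2000 x 8 x 5 = 80000
I = 80000 / 100 = $800

$800


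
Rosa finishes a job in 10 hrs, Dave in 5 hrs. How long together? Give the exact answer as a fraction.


Rosa's rate: 1/10 of the job per hour
Dave's rate: 1/5 of the job per hour
Combined rate: 1/10 + 1/5 = 3/10 per hour
Time = 1 / (3/10) = 10/3 hours (≈ 3.33 hours)

10/3 hours


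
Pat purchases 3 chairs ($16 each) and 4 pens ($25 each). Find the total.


Cost of chairs:
3 x $16 = $48
Cost of pens:
4 x $25 = $100
Add both:
$48 + $100 = $148

$148


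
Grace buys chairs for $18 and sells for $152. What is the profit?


Selling price = $152
Cost price = $18
Profit = selling price - cost price:
Profit = $152 - $18 = $134

$134


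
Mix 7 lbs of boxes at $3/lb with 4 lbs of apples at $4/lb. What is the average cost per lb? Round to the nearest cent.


Cost of boxes:
7 x $3 = $21
Cost of apples:
4 x $4 = $16
Total cost: $21 + $16 = $37
Total weight: 11 lbs
Average: $37 / 11 = $3.3636... ≈ $3.36/lb

$3.36/lb


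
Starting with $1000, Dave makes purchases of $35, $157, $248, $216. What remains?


Add up expenses:
$35 + $157 + $248 + $216 = $656
Subtract from budget:
$1000 - $656 = $344

$344


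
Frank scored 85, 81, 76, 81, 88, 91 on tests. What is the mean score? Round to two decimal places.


Add the scores:
85 + 81 + 76 + 81 + 88 + 91 = 502
Divide by the number of tests:
502 / 6 = 83.6666... ≈ 83.67

83.67


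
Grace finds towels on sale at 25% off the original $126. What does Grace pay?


Calculate the discount amount:
25% of $126 = $31.50
Subtract from original:
$126 - $31.50 = $94.50

$94.50


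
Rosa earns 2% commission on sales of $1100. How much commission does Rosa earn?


Convert rate to decimal:
2% = 0.02
Multiply by sales:
$1100 x 0.02 = $22

$22


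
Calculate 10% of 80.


Convert percentage to decimal:
10% = 0.1
Multiply:
80 x 0.1 = 8

8


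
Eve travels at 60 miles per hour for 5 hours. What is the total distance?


Use the formula: distance = speed x time
Speed = 60 mph, Time = 5 hours
60 x 5 = 300 miles

300 miles


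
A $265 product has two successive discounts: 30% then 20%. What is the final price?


First discount:
30% of $265 = $79.50
Price after first discount:
$265 - $79.50 = $185.50
Second discount:
20% of $185.50 = $37.10
Final price:
$185.50 - $37.10 = $148.40

$148.40


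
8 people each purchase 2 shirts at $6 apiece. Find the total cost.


Cost per person:
2 x $6 = $12
Group total:
8 x $12 = $96

$96


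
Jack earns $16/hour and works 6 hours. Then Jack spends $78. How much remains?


Calculate earnings:
6 x $16 = $96
Subtract spending:
$96 - $78 = $18

$18


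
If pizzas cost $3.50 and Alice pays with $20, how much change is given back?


Start with the amount paid:
$20
Subtract the price:
$20 - $3.50 = $16.50

$16.50


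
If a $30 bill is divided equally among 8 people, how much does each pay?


Total bill: $30
Number of people: 8
Each pays: $30 / 8 = $3.75

$3.75


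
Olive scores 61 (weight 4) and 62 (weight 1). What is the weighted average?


Weighted sum:
4 x 61 + 1 x 62 = 306
Total weight:
4 + 1 = 5
Weighted average:
306 / 5 = 61.2

61.2


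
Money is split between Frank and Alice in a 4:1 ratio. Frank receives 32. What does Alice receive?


Find the multiplier:
32 / 4 = 8
Apply to Alice's share:
1 x 8 = 8

8


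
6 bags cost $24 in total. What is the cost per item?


Total cost: $24
Number of items: 6
Unit price: $24 / 6 = $4

$4


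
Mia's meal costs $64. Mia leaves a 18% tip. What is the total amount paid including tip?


Calculate the tip:
18% of $64 = $11.52
Add tip to meal cost:
$64 + $11.52 = $75.52

$75.52


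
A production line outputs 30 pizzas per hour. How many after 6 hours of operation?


Production rate: 30 pizzas per hour
Time: 6 hours
Total: 30 x 6 = 180 pizzas

180 pizzas


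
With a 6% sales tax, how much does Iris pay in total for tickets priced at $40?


Calculate the tax:
6% of $40 = $2.40
Add tax to price:
$40 + $2.40 = $42.40

$42.40


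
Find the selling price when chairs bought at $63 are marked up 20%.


Calculate the markup amount:
20% of $63 = $12.60
Add to cost:
$63 + $12.60 = $75.60

$75.60


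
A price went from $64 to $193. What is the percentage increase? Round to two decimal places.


Find the absolute change:
|193 - 64| = 129
Divide by original and multiply by 100:
129 / 64 x 100 = 201.5625% ≈ 201.56%

201.56%


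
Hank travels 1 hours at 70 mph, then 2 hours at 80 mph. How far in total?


Leg 1 distance:
70 x 1 = 70 miles
Leg 2 distance:
80 x 2 = 160 miles
Total distance:
70 + 160 = 230 miles

230 miles


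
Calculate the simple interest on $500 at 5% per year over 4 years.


Use the formula I = P x R x T / 100
P x R x T = 500 x 5 x 4 = 10000
I = 10000 / 100 = $100

$100


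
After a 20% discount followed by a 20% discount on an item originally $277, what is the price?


First discount:
20% of $277 = $55.40
Price after first discount:
$277 - $55.40 = $221.60
Second discount:
20% of $221.60 = $44.32
Final price:
$221.60 - $44.32 = $177.28

$177.28


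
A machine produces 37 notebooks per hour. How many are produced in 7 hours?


Production rate: 37 notebooks per hour
Time: 7 hours
Total: 37 x 7 = 259 notebooks

259 notebooks


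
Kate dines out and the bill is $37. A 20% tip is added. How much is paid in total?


Calculate the tip:
20% of $37 = $7.40
Add tip to meal cost:
$37 + $7.40 = $44.40

$44.40


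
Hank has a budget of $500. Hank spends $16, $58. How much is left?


Add up expenses:
$16 + $58 = $74
Subtract from budget:
$500 - $74 = $426

$426


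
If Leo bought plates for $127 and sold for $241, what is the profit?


Selling price = $241
Cost price = $127
Profit = selling price - cost price:
Profit = $241 - $127 = $114

$114


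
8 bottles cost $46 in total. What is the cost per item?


Total cost: $46
Number of items: 8
Unit price: $46 / 8 = $5.75

$5.75


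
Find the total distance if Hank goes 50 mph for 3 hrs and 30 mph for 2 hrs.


Leg 1 distance:
50 x 3 = 150 miles
Leg 2 distance:
30 x 2 = 60 miles
Total distance:
150 + 60 = 210 miles

210 miles


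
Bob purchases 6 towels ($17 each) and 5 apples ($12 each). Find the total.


Cost of towels:
6 x $17 = $102
Cost of apples:
5 x $12 = $60
Add both:
$102 + $60 = $162

$162


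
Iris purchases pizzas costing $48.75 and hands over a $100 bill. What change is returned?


Start with the amount paid:
$100
Subtract the price:
$100 - $48.75 = $51.25

$51.25


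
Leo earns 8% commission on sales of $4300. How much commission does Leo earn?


Convert rate to decimal:
8% = 0.08
Multiply by sales:
$4300 x 0.08 = $344

$344


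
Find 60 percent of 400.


Convert percentage to decimal:
60% = 0.6
Multiply:
400 x 0.6 = 240

240


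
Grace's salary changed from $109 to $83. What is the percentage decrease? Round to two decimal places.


Find the absolute change:
|83 - 109| = 26
Divide by original and multiply by 100:
26 / 109 x 100 = 23.8532...% ≈ 23.85%

23.85%


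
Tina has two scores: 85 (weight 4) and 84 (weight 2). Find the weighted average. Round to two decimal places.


Weighted sum:
4 x 85 + 2 x 84 = 508
Total weight:
4 + 2 = 6
Weighted average:
508 / 6 = 84.6666... ≈ 84.67

84.67


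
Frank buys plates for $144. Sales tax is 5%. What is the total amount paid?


Calculate the tax:
5% of $144 = $7.20
Add tax to price:
$144 + $7.20 = $151.20

$151.20


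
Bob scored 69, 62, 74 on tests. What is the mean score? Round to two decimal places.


Add the scores:
69 + 62 + 74 = 205
Divide by the number of tests:
205 / 3 = 68.3333... ≈ 68.33

68.33


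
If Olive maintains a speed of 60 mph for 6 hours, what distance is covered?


Use the formula: distance = speed x time
Speed = 60 mph, Time = 6 hours
60 x 6 = 360 miles

360 miles


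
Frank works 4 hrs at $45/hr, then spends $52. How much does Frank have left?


Calculate earnings:
4 x $45 = $180
Subtract spending:
$180 - $52 = $128

$128


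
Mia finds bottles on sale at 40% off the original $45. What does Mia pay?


Calculate the discount amount:
40% of $45 = $18
Subtract from original:
$45 - $18 = $27

$27


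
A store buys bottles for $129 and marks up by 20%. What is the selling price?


Calculate the markup amount:
20% of $129 = $25.80
Add to cost:
$129 + $25.80 = $154.80

$154.80


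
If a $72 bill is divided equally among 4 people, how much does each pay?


Total bill: $72
Number of people: 4
Each pays: $72 / 4 = $18

$18


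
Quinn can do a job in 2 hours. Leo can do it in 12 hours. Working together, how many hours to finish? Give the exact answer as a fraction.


Quinn's rate: 1/2 of the job per hour
Leo's rate: 1/12 of the job per hour
Combined rate: 1/2 + 1/12 = 7/12 per hour
Time = 1 / (7/12) = 12/7 hours (≈ 1.71 hours)

12/7 hours


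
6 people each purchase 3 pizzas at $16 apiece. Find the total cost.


Cost per person:
3 x $16 = $48
Group total:
6 x $48 = $288

$288


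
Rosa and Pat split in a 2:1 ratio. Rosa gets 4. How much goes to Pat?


Find the multiplier:
4 / 2 = 2
Apply to Pat's share:
1 x 2 = 2

2


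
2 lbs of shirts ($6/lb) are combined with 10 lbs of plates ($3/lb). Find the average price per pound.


Cost of shirts:
2 x $6 = $12
Cost of plates:
10 x $3 = $30
Total cost: $12 + $30 = $42
Total weight: 12 lbs
Average: $42 / 12 = $3.50/lb

$3.50/lb


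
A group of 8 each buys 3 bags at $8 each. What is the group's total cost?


Cost per person:
3 x $8 = $24
Group total:
8 x $24 = $192

$192


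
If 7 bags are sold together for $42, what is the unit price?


Total cost: $42
Number of items: 7
Unit price: $42 / 7 = $6

$6


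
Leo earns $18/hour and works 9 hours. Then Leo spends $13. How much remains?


Calculate earnings:
9 x $18 = $162
Subtract spending:
$162 - $13 = $149

$149


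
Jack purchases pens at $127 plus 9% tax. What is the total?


Calculate the tax:
9% of $127 = $11.43
Add tax to price:
$127 + $11.43 = $138.43

$138.43


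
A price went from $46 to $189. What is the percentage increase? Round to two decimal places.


Find the absolute change:
|189 - 46| = 143
Divide by original and multiply by 100:
143 / 46 x 100 = 310.8695...% ≈ 310.87%

310.87%


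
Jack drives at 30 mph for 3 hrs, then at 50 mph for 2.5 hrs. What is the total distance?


Leg 1 distance:
30 x 3 = 90 miles
Leg 2 distance:
50 x 2.5 = 125 miles
Total distance:
90 + 125 = 215 miles

215 miles


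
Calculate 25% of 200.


Convert percentage to decimal:
25% = 0.25
Multiply:
200 x 0.25 = 50

50


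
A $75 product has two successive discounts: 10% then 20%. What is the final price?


First discount:
10% of $75 = $7.50
Price after first discount:
$75 - $7.50 = $67.50
Second discount:
20% of $67.50 = $13.50
Final price:
$67.50 - $13.50 = $54

$54


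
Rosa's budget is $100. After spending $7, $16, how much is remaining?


Add up expenses:
$7 + $16 = $23
Subtract from budget:
$100 - $23 = $77

$77


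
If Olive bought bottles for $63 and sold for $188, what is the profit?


Selling price = $188
Cost price = $63
Profit = selling price - cost price:
Profit = $188 - $63 = $125

$125


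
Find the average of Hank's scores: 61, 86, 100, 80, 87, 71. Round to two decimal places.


Add the scores:
61 + 86 + 100 + 80 + 87 + 71 = 485
Divide by the number of tests:
485 / 6 = 80.8333... ≈ 80.83

80.83


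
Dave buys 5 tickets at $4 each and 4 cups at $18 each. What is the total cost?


Cost of tickets:
5 x $4 = $20
Cost of cups:
4 x $18 = $72
Add both:
$20 + $72 = $92

$92


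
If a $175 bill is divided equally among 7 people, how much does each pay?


Total bill: $175
Number of people: 7
Each pays: $175 / 7 = $25

$25


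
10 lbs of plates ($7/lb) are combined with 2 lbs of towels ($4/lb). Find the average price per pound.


Cost of plates:
10 x $7 = $70
Cost of towels:
2 x $4 = $8
Total cost: $70 + $8 = $78
Total weight: 12 lbs
Average: $78 / 12 = $6.50/lb

$6.50/lb


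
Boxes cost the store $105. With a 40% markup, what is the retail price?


Calculate the markup amount:
40% of $105 = $42
Add to cost:
$105 + $42 = $147

$147


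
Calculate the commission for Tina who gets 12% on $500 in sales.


Convert rate to decimal:
12% = 0.12
Multiply by sales:
$500 x 0.12 = $60

$60


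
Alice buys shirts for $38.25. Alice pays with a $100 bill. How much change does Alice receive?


Start with the amount paid:
$100
Subtract the price:
$100 - $38.25 = $61.75

$61.75


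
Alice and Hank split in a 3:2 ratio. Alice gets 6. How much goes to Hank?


Find the multiplier:
6 / 3 = 2
Apply to Hank's share:
2 x 2 = 4

4


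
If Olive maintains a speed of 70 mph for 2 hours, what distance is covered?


Use the formula: distance = speed x time
Speed = 70 mph, Time = 2 hours
70 x 2 = 140 miles

140 miles


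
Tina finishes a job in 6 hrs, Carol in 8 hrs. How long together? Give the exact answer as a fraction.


Tina's rate: 1/6 of the job per hour
Carol's rate: 1/8 of the job per hour
Combined rate: 1/6 + 1/8 = 7/24 per hour
Time = 1 / (7/24) = 24/7 hours (≈ 3.43 hours)

24/7 hours


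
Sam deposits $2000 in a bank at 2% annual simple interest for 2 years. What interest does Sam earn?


Use the formula I = P x R x T / 100
P x R x T = 2000 x 2 x 2 = 8000
I = 8000 / 100 = $80

$80


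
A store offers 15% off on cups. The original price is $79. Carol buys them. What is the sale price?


Calculate the discount amount:
15% of $79 = $11.85
Subtract from original:
$79 - $11.85 = $67.15

$67.15


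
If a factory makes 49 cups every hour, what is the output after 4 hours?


Production rate: 49 cups per hour
Time: 4 hours
Total: 49 x 4 = 196 cups

196 cups


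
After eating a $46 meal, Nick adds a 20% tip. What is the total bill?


Calculate the tip:
20% of $46 = $9.20
Add tip to meal cost:
$46 + $9.20 = $55.20

$55.20


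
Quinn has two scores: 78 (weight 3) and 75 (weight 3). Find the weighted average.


Weighted sum:
3 x 78 + 3 x 75 = 459
Total weight:
3 + 3 = 6
Weighted average:
459 / 6 = 76.5

76.5


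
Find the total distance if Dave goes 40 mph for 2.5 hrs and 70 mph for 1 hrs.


Leg 1 distance:
40 x 2.5 = 100 miles
Leg 2 distance:
70 x 1 = 70 miles
Total distance:
100 + 70 = 170 miles

170 miles


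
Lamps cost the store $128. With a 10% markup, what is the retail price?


Calculate the markup amount:
10% of $128 = $12.80
Add to cost:
$128 + $12.80 = $140.80

$140.80


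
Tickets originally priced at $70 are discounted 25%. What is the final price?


Calculate the discount amount:
25% of $70 = $17.50
Subtract from original:
$70 - $17.50 = $52.50

$52.50


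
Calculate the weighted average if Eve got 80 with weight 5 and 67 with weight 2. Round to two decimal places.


Weighted sum:
5 x 80 + 2 x 67 = 534
Total weight:
5 + 2 = 7
Weighted average:
534 / 7 = 76.2857... ≈ 76.29

76.29


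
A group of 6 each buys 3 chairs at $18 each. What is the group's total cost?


Cost per person:
3 x $18 = $54
Group total:
6 x $54 = $324

$324


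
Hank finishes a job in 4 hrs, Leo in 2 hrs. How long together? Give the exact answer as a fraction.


Hank's rate: 1/4 of the job per hour
Leo's rate: 1/2 of the job per hour
Combined rate: 1/4 + 1/2 = 3/4 per hour
Time = 1 / (3/4) = 4/3 hours (≈ 1.33 hours)

4/3 hours


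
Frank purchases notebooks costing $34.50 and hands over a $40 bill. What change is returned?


Start with the amount paid:
$40
Subtract the price:
$40 - $34.50 = $5.50

$5.50


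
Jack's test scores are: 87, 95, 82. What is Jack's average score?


Add the scores:
87 + 95 + 82 = 264
Divide by the number of tests:
264 / 3 = 88

88


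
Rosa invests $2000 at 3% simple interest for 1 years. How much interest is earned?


Use the formula I = P x R x T / 100
P x R x T = 2000 x 3 x 1 = 6000
I = 6000 / 100 = $60

$60


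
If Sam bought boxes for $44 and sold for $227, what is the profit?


Selling price = $227
Cost price = $44
Profit = selling price - cost price:
Profit = $227 - $44 = $183

$183


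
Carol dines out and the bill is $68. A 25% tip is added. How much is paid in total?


Calculate the tip:
25% of $68 = $17
Add tip to meal cost:
$68 + $17 = $85

$85


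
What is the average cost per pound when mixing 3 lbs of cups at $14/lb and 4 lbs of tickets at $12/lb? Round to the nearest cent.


Cost of cups:
3 x $14 = $42
Cost of tickets:
4 x $12 = $48
Total cost: $42 + $48 = $90
Total weight: 7 lbs
Average: $90 / 7 = $12.8571... ≈ $12.86/lb

$12.86/lb


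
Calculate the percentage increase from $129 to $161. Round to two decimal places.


Find the absolute change:
|161 - 129| = 32
Divide by original and multiply by 100:
32 / 129 x 100 = 24.8062...% ≈ 24.81%

24.81%


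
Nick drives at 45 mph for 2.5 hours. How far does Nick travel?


Use the formula: distance = speed x time
Speed = 45 mph, Time = 2.5 hours
45 x 2.5 = 112.5 miles

112.5 miles


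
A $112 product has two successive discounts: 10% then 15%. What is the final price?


First discount:
10% of $112 = $11.20
Price after first discount:
$112 - $11.20 = $100.80
Second discount:
15% of $100.80 = $15.12
Final price:
$100.80 - $15.12 = $85.68

$85.68


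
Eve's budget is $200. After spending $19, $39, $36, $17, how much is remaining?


Add up expenses:
$19 + $39 + $36 + $17 = $111
Subtract from budget:
$200 - $111 = $89

$89


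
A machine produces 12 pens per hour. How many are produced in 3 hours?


Production rate: 12 pens per hour
Time: 3 hours
Total: 12 x 3 = 36 pens

36 pens


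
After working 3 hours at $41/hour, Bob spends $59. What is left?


Calculate earnings:
3 x $41 = $123
Subtract spending:
$123 - $59 = $64

$64


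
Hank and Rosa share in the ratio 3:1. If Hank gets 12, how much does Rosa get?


Find the multiplier:
12 / 3 = 4
Apply to Rosa's share:
1 x 4 = 4

4


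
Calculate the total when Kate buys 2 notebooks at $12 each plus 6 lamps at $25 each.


Cost of notebooks:
2 x $12 = $24
Cost of lamps:
6 x $25 = $150
Add both:
$24 + $150 = $174

$174


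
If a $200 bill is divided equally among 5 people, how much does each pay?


Total bill: $200
Number of people: 5
Each pays: $200 / 5 = $40

$40


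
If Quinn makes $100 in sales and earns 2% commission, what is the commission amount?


Convert rate to decimal:
2% = 0.02
Multiply by sales:
$100 x 0.02 = $2

$2


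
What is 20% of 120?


Convert percentage to decimal:
20% = 0.2
Multiply:
120 x 0.2 = 24

24


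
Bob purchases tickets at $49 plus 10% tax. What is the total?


Calculate the tax:
10% of $49 = $4.90
Add tax to price:
$49 + $4.90 = $53.90

$53.90


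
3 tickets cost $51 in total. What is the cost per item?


Total cost: $51
Number of items: 3
Unit price: $51 / 3 = $17

$17


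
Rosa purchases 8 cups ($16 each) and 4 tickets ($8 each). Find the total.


Cost of cups:
8 x $16 = $128
Cost of tickets:
4 x $8 = $32
Add both:
$128 + $32 = $160

$160


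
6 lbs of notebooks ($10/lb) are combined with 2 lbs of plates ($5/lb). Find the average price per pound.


Cost of notebooks:
6 x $10 = $60
Cost of plates:
2 x $5 = $10
Total cost: $60 + $10 = $70
Total weight: 8 lbs
Average: $70 / 8 = $8.75/lb

$8.75/lb


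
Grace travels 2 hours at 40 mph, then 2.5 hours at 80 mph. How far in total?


Leg 1 distance:
40 x 2 = 80 miles
Leg 2 distance:
80 x 2.5 = 200 miles
Total distance:
80 + 200 = 280 miles

280 miles


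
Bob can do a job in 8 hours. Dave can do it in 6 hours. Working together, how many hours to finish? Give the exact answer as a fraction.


Bob's rate: 1/8 of the job per hour
Dave's rate: 1/6 of the job per hour
Combined rate: 1/8 + 1/6 = 7/24 per hour
Time = 1 / (7/24) = 24/7 hours (≈ 3.43 hours)

24/7 hours


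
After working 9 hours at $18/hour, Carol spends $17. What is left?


Calculate earnings:
9 x $18 = $162
Subtract spending:
$162 - $17 = $145

$145


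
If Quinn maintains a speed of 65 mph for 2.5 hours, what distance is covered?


Use the formula: distance = speed x time
Speed = 65 mph, Time = 2.5 hours
65 x 2.5 = 162.5 miles

162.5 miles


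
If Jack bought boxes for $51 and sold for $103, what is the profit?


Selling price = $103
Cost price = $51
Profit = selling price - cost price:
Profit = $103 - $51 = $52

$52


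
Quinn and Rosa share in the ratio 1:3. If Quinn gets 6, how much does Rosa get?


Find the multiplier:
6 / 1 = 6
Apply to Rosa's share:
3 x 6 = 18

18


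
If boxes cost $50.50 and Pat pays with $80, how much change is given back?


Start with the amount paid:
$80
Subtract the price:
$80 - $50.50 = $29.50

$29.50


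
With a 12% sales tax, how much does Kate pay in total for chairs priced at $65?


Calculate the tax:
12% of $65 = $7.80
Add tax to price:
$65 + $7.80 = $72.80

$72.80


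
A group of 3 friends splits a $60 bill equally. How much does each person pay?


Total bill: $60
Number of people: 3
Each pays: $60 / 3 = $20

$20


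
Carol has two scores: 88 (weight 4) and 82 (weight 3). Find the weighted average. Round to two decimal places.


Weighted sum:
4 x 88 + 3 x 82 = 598
Total weight:
4 + 3 = 7
Weighted average:
598 / 7 = 85.4285... ≈ 85.43

85.43


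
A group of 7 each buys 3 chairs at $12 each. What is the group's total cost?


Cost per person:
3 x $12 = $36
Group total:
7 x $36 = $252

$252


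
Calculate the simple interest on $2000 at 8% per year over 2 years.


Use the formula I = P x R x T / 100
P x R x T = 2000 x 8 x 2 = 32000
I = 32000 / 100 = $320

$320


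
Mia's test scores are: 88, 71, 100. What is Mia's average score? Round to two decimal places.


Add the scores:
88 + 71 + 100 = 259
Divide by the number of tests:
259 / 3 = 86.3333... ≈ 86.33

86.33


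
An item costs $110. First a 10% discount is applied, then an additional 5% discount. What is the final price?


First discount:
10% of $110 = $11
Price after first discount:
$110 - $11 = $99
Second discount:
5% of $99 = $4.95
Final price:
$99 - $4.95 = $94.05

$94.05


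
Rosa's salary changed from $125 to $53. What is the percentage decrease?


Find the absolute change:
|53 - 125| = 72
Divide by original and multiply by 100:
72 / 125 x 100 = 57.6%

57.6%


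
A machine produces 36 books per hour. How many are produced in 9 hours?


Production rate: 36 books per hour
Time: 9 hours
Total: 36 x 9 = 324 books

324 books


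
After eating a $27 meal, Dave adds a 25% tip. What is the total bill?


Calculate the tip:
25% of $27 = $6.75
Add tip to meal cost:
$27 + $6.75 = $33.75

$33.75


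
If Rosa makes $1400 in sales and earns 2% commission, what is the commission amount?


Convert rate to decimal:
2% = 0.02
Multiply by sales:
$1400 x 0.02 = $28

$28


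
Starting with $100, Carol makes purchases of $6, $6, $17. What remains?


Add up expenses:
$6 + $6 + $17 = $29
Subtract from budget:
$100 - $29 = $71

$71


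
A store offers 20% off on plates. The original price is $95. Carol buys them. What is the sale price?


Calculate the discount amount:
20% of $95 = $19
Subtract from original:
$95 - $19 = $76

$76


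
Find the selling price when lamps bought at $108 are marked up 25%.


Calculate the markup amount:
25% of $108 = $27
Add to cost:
$108 + $27 = $135

$135


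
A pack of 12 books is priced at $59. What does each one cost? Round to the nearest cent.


Total cost: $59
Number of items: 12
Unit price: $59 / 12 = $4.9166... ≈ $4.92

$4.92


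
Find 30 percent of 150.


Convert percentage to decimal:
30% = 0.3
Multiply:
150 x 0.3 = 45

45


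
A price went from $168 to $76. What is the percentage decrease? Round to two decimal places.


Find the absolute change:
|76 - 168| = 92
Divide by original and multiply by 100:
92 / 168 x 100 = 54.7619...% ≈ 54.76%

54.76%


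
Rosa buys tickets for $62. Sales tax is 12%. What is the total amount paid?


Calculate the tax:
12% of $62 = $7.44
Add tax to price:
$62 + $7.44 = $69.44

$69.44


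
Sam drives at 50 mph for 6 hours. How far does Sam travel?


Use the formula: distance = speed x time
Speed = 50 mph, Time = 6 hours
50 x 6 = 300 miles

300 miles


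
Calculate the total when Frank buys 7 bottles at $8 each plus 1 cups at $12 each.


Cost of bottles:
7 x $8 = $56
Cost of cups:
1 x $12 = $12
Add both:
$56 + $12 = $68

$68


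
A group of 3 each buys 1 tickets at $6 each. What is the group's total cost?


Cost per person:
1 x $6 = $6
Group total:
3 x $6 = $18

$18


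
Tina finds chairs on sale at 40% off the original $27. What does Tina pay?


Calculate the discount amount:
40% of $27 = $10.80
Subtract from original:
$27 - $10.80 = $16.20

$16.20


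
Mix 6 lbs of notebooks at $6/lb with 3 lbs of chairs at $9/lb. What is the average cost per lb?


Cost of notebooks:
6 x $6 = $36
Cost of chairs:
3 x $9 = $27
Total cost: $36 + $27 = $63
Total weight: 9 lbs
Average: $63 / 9 = $7/lb

$7/lb


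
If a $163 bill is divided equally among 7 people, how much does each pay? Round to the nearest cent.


Total bill: $163
Number of people: 7
Each pays: $163 / 7 = $23.2857... ≈ $23.29

$23.29


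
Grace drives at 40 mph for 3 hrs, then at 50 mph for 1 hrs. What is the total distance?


Leg 1 distance:
40 x 3 = 120 miles
Leg 2 distance:
50 x 1 = 50 miles
Total distance:
120 + 50 = 170 miles

170 miles


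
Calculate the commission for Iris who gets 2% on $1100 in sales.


Convert rate to decimal:
2% = 0.02
Multiply by sales:
$1100 x 0.02 = $22

$22


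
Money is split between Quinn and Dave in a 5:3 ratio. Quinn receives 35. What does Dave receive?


Find the multiplier:
35 / 5 = 7
Apply to Dave's share:
3 x 7 = 21

21


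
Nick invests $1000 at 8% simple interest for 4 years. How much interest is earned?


Use the formula I = P x R x T / 100
P x R x T = 1000 x 8 x 4 = 32000
I = 32000 / 100 = $320

$320


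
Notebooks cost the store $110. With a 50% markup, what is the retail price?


Calculate the markup amount:
50% of $110 = $55
Add to cost:
$110 + $55 = $165

$165


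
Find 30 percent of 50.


Convert percentage to decimal:
30% = 0.3
Multiply:
50 x 0.3 = 15

15


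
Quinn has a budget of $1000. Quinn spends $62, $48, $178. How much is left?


Add up expenses:
$62 + $48 + $178 = $288
Subtract from budget:
$1000 - $288 = $712

$712


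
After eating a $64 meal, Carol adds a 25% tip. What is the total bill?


Calculate the tip:
25% of $64 = $16
Add tip to meal cost:
$64 + $16 = $80

$80


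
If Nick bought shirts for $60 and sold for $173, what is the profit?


Selling price = $173
Cost price = $60
Profit = selling price - cost price:
Profit = $173 - $60 = $113

$113


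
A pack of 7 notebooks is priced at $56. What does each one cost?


Total cost: $56
Number of items: 7
Unit price: $56 / 7 = $8

$8


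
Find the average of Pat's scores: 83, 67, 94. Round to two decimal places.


Add the scores:
83 + 67 + 94 = 244
Divide by the number of tests:
244 / 3 = 81.3333... ≈ 81.33

81.33


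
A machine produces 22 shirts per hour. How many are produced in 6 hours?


Production rate: 22 shirts per hour
Time: 6 hours
Total: 22 x 6 = 132 shirts

132 shirts


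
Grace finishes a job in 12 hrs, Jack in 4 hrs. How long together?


Grace's rate: 1/12 of the job per hour
Jack's rate: 1/4 of the job per hour
Combined rate: 1/12 + 1/4 = 1/3 per hour
Time = 1 / (1/3) = 3 hours

3 hours


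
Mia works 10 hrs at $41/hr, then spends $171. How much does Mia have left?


Calculate earnings:
10 x $41 = $410
Subtract spending:
$410 - $171 = $239

$239


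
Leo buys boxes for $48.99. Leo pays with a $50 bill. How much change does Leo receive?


Start with the amount paid:
$50
Subtract the price:
$50 - $48.99 = $1.01

$1.01


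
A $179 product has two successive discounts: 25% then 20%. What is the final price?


First discount:
25% of $179 = $44.75
Price after first discount:
$179 - $44.75 = $134.25
Second discount:
20% of $134.25 = $26.85
Final price:
$134.25 - $26.85 = $107.40

$107.40


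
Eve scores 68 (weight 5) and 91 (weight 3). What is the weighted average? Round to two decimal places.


Weighted sum:
5 x 68 + 3 x 91 = 613
Total weight:
5 + 3 = 8
Weighted average:
613 / 8 = 76.625 ≈ 76.63

76.63


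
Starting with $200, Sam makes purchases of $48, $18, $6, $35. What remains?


Add up expenses:
$48 + $18 + $6 + $35 = $107
Subtract from budget:
$200 - $107 = $93

$93
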